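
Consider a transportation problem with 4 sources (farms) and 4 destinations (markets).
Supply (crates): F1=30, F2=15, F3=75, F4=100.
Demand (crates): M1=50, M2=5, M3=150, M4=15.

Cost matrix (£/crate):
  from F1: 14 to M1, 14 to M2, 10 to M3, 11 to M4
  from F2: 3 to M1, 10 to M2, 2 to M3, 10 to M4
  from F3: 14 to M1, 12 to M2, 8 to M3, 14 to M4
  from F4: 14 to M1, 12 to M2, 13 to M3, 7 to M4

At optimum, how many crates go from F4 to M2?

5

The minimum-cost plan:
  F1→M3: 30 × £10 = £300
  F2→M3: 15 × £2 = £30
  F3→M3: 75 × £8 = £600
  F4→M1: 50 × £14 = £700
  F4→M2: 5 × £12 = £60
  F4→M3: 30 × £13 = £390
  F4→M4: 15 × £7 = £105
Total cost = £2185.
So F4→M2 carries 5 crates.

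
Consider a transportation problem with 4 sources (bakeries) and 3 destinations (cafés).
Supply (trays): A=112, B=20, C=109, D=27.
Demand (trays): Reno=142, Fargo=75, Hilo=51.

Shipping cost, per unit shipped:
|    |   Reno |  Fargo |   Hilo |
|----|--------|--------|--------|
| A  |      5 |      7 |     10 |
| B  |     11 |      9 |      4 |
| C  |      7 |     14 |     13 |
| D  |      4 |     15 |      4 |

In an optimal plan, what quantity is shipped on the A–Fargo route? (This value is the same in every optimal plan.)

75

The minimum-cost plan:
  A->Reno: 33 trays
  A->Fargo: 75 trays
  A->Hilo: 4 trays
  B->Hilo: 20 trays
  C->Reno: 109 trays
  D->Hilo: 27 trays
Total cost = 1681.
So A→Fargo carries 75 trays.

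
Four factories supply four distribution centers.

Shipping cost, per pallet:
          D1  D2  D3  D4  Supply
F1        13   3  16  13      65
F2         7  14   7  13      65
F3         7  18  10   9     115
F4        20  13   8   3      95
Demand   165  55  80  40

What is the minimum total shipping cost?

An optimal shipping plan:
  F1→D1: 10 × 13 = 130
  F1→D2: 55 × 3 = 165
  F2→D1: 40 × 7 = 280
  F2→D3: 25 × 7 = 175
  F3→D1: 115 × 7 = 805
  F4→D3: 55 × 8 = 440
  F4→D4: 40 × 3 = 120
Total = 130 + 165 + 280 + 175 + 805 + 440 + 120 = 2115.

2115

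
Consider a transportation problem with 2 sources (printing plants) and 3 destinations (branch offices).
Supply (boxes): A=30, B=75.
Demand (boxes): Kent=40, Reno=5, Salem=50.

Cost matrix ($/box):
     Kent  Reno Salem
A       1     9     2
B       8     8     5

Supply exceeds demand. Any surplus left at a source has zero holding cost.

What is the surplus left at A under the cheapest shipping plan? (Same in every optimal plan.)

0

Minimum-cost shipments:
  A to Kent: 30 × $1 = $30
  B to Kent: 10 × $8 = $80
  B to Reno: 5 × $8 = $40
  B to Salem: 50 × $5 = $250
Total cost = $400.
A ships 30 of its 30, leaving 0.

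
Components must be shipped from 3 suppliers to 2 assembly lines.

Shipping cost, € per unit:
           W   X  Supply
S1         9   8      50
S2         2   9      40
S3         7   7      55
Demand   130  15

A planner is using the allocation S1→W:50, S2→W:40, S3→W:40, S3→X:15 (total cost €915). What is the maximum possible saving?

15

Current plan cost = 50·9 + 40·2 + 40·7 + 15·7 = €915.
Optimal plan:
  S1->W: 35 batches
  S1->X: 15 batches
  S2->W: 40 batches
  S3->W: 55 batches
Optimal cost = €900.
Saving = 915 − 900 = €15.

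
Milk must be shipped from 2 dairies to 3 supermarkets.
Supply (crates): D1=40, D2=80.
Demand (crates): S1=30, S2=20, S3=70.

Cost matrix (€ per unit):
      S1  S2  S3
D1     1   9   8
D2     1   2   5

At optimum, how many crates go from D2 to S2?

Optimal shipments:
  D1 to S1: 30 × €1 = €30
  D1 to S3: 10 × €8 = €80
  D2 to S2: 20 × €2 = €40
  D2 to S3: 60 × €5 = €300
Total cost = €450.
So D2→S2 carries 20 crates.

20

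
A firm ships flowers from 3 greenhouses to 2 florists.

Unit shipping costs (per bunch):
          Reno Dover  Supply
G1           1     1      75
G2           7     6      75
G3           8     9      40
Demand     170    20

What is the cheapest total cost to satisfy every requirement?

A cheapest plan:
  G1->Reno: 75 × 1 = 75
  G2->Reno: 55 × 7 = 385
  G2->Dover: 20 × 6 = 120
  G3->Reno: 40 × 8 = 320
Total = 75 + 385 + 120 + 320 = 900.

900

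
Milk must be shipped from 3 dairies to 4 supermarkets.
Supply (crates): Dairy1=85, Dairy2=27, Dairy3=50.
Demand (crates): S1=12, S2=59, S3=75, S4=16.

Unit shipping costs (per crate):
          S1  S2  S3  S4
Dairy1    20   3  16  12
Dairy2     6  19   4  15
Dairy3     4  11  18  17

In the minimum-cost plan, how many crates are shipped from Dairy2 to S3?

27

The minimum-cost plan:
  Dairy1–S2: 59 × 3 = 177
  Dairy1–S3: 10 × 16 = 160
  Dairy1–S4: 16 × 12 = 192
  Dairy2–S3: 27 × 4 = 108
  Dairy3–S1: 12 × 4 = 48
  Dairy3–S3: 38 × 18 = 684
Total cost = 1369.
So Dairy2→S3 carries 27 crates.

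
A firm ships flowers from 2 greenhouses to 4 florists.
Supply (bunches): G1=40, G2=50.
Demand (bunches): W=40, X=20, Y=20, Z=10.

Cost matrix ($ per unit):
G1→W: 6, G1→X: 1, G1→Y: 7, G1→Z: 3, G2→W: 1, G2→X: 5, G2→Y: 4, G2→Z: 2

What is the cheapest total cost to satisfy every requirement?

An optimal shipping plan:
  G1–X: 20 × $1 = $20
  G1–Y: 10 × $7 = $70
  G1–Z: 10 × $3 = $30
  G2–W: 40 × $1 = $40
  G2–Y: 10 × $4 = $40
Total = 20 + 70 + 30 + 40 + 40 = $200.
(Supply check: G1 ships 40; G2 ships 50.)

200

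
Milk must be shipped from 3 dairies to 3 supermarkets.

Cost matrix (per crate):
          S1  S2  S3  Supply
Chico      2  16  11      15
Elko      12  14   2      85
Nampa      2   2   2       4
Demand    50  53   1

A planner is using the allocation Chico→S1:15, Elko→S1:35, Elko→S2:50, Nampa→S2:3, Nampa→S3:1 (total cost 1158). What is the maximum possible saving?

Current plan cost = 15·2 + 35·12 + 50·14 + 3·2 + 1·2 = 1158.
Optimal plan:
  Chico->S1: 15 × 2 = 30
  Elko->S1: 35 × 12 = 420
  Elko->S2: 49 × 14 = 686
  Elko->S3: 1 × 2 = 2
  Nampa->S2: 4 × 2 = 8
Optimal cost = 1146.
Saving = 1158 − 1146 = 12.

12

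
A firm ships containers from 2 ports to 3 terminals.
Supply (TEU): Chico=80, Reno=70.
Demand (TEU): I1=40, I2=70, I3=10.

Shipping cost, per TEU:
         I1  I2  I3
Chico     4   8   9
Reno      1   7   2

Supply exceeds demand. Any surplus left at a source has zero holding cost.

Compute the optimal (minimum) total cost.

600

One minimum-cost allocation:
  Chico to I2: 50 × 8 = 400
  Reno to I1: 40 × 1 = 40
  Reno to I2: 20 × 7 = 140
  Reno to I3: 10 × 2 = 20
Total = 400 + 40 + 140 + 20 = 600.
(Supply check: Chico ships 50; Reno ships 70.)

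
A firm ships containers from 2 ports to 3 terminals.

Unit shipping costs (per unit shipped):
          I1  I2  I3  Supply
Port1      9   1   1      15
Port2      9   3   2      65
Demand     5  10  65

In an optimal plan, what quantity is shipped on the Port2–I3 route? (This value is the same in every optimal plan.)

60

Optimal shipments:
  Port1→I2: 10 × 1 = 10
  Port1→I3: 5 × 1 = 5
  Port2→I1: 5 × 9 = 45
  Port2→I3: 60 × 2 = 120
Total cost = 180.
So Port2→I3 carries 60 TEU.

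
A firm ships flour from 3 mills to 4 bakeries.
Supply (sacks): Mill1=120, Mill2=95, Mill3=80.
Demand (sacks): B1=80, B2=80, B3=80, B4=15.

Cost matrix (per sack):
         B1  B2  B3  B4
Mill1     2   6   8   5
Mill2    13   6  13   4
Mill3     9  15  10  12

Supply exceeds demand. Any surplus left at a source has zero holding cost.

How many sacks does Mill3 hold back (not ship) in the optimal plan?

Minimum-cost shipments:
  Mill1→B1: 80 sacks
  Mill1→B3: 40 sacks
  Mill2→B2: 80 sacks
  Mill2→B4: 15 sacks
  Mill3→B3: 40 sacks
Total cost = 1420.
Mill3 ships 40 of its 80, leaving 40.

40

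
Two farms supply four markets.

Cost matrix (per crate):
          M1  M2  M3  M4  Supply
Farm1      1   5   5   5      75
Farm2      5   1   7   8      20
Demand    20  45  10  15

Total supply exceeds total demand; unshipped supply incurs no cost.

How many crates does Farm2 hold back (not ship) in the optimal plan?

0

An optimal plan:
  Farm1 to M1: 20 × 1 = 20
  Farm1 to M2: 25 × 5 = 125
  Farm1 to M3: 10 × 5 = 50
  Farm1 to M4: 15 × 5 = 75
  Farm2 to M2: 20 × 1 = 20
Total cost = 290.
Farm2 ships 20 of its 20, leaving 0.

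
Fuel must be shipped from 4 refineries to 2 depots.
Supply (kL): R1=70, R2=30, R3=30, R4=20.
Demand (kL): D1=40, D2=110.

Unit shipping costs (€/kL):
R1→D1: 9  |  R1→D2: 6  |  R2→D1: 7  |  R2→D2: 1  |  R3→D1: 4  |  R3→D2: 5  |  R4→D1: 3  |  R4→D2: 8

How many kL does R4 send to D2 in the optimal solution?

The minimum-cost plan:
  R1->D2: 70 kL
  R2->D2: 30 kL
  R3->D1: 20 kL
  R3->D2: 10 kL
  R4->D1: 20 kL
Total cost = €640.
The route R4→D2 is not used.

0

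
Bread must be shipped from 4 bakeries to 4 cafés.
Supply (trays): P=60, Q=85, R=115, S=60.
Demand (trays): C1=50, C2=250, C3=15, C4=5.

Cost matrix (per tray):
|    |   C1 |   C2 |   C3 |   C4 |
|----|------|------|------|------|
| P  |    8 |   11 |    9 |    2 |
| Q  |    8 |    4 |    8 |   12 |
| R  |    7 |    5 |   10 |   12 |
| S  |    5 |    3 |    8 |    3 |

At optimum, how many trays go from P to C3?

15

Solving gives:
  P->C1: 40 × 8 = 320
  P->C3: 15 × 9 = 135
  P->C4: 5 × 2 = 10
  Q->C2: 85 × 4 = 340
  R->C1: 10 × 7 = 70
  R->C2: 105 × 5 = 525
  S->C2: 60 × 3 = 180
Total cost = 1580.
So P→C3 carries 15 trays.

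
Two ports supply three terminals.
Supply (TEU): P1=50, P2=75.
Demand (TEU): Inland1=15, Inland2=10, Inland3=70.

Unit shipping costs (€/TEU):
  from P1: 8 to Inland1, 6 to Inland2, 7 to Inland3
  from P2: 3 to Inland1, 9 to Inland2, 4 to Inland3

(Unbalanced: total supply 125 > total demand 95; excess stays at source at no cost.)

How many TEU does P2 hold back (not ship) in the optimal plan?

An optimal plan:
  P1->Inland2: 10 × €6 = €60
  P1->Inland3: 10 × €7 = €70
  P2->Inland1: 15 × €3 = €45
  P2->Inland3: 60 × €4 = €240
Total cost = €415.
P2 ships 75 of its 75, leaving 0.

0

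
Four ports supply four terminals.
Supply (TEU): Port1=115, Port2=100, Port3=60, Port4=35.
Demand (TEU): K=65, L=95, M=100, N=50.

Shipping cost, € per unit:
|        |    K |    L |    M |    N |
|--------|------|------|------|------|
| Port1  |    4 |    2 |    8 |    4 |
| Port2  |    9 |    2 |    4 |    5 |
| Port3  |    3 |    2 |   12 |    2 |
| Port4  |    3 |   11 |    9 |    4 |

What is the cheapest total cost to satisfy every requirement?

A cheapest plan:
  Port1 to K: 20 × €4 = €80
  Port1 to L: 95 × €2 = €190
  Port2 to M: 100 × €4 = €400
  Port3 to K: 10 × €3 = €30
  Port3 to N: 50 × €2 = €100
  Port4 to K: 35 × €3 = €105
Total = 80 + 190 + 400 + 30 + 100 + 105 = €905.

905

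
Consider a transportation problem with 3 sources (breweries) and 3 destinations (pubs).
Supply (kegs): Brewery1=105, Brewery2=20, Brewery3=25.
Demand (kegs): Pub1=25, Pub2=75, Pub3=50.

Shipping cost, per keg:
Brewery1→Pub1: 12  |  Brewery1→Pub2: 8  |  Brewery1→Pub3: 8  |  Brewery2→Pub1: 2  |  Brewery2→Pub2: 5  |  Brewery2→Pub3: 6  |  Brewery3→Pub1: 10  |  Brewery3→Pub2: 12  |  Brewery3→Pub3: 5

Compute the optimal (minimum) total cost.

A cheapest plan:
  Brewery1->Pub1: 5 × 12 = 60
  Brewery1->Pub2: 75 × 8 = 600
  Brewery1->Pub3: 25 × 8 = 200
  Brewery2->Pub1: 20 × 2 = 40
  Brewery3->Pub3: 25 × 5 = 125
Total = 60 + 600 + 200 + 40 + 125 = 1025.
(Supply check: Brewery1 ships 105; Brewery2 ships 20; Brewery3 ships 25.)

1025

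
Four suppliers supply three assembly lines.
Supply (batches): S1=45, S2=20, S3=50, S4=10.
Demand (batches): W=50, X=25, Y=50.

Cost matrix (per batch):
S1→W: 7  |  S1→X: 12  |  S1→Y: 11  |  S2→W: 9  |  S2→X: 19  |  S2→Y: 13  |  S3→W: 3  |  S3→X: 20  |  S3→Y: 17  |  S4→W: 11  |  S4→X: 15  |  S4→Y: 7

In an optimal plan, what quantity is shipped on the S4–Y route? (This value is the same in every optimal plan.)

10

The minimum-cost plan:
  S1->X: 25 batches
  S1->Y: 20 batches
  S2->Y: 20 batches
  S3->W: 50 batches
  S4->Y: 10 batches
Total cost = 1000.
So S4→Y carries 10 batches.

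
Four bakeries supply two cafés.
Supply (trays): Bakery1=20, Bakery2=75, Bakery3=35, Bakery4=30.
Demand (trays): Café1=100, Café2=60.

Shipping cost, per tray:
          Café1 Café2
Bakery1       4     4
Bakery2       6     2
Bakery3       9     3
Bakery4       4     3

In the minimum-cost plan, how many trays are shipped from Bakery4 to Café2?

The minimum-cost plan:
  Bakery1–Café1: 20 trays
  Bakery2–Café1: 50 trays
  Bakery2–Café2: 25 trays
  Bakery3–Café2: 35 trays
  Bakery4–Café1: 30 trays
Total cost = 655.
The route Bakery4→Café2 is not used.

0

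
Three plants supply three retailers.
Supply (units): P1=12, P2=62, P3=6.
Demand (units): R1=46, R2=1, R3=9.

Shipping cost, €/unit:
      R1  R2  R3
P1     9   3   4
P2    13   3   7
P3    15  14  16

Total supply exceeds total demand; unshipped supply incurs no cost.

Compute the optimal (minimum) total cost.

616

Optimal allocation:
  P1->R1: 12 units
  P2->R1: 34 units
  P2->R2: 1 units
  P2->R3: 9 units
Total cost = €616.
(Supply check: P1 ships 12; P2 ships 44; P3 ships 0.)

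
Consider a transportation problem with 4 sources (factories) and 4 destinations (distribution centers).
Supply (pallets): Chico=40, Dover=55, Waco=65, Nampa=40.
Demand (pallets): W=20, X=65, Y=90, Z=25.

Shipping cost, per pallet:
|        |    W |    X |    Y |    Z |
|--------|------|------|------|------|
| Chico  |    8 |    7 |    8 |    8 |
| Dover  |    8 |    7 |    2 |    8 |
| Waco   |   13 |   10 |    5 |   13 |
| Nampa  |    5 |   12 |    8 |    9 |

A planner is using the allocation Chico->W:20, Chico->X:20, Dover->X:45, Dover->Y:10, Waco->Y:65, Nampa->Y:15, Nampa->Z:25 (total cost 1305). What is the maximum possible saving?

Current plan cost = 20·8 + 20·7 + 45·7 + 10·2 + 65·5 + 15·8 + 25·9 = 1305.
Optimal plan:
  Chico->X: 40 × 7 = 280
  Dover->X: 25 × 7 = 175
  Dover->Y: 25 × 2 = 50
  Dover->Z: 5 × 8 = 40
  Waco->Y: 65 × 5 = 325
  Nampa->W: 20 × 5 = 100
  Nampa->Z: 20 × 9 = 180
Optimal cost = 1150.
Saving = 1305 − 1150 = 155.

155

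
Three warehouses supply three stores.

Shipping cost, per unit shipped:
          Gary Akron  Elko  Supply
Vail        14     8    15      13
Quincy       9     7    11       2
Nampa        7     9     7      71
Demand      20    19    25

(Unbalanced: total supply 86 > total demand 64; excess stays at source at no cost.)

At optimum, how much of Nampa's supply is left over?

Minimum-cost shipments:
  Vail to Akron: 13 × 8 = 104
  Quincy to Akron: 2 × 7 = 14
  Nampa to Gary: 20 × 7 = 140
  Nampa to Akron: 4 × 9 = 36
  Nampa to Elko: 25 × 7 = 175
Total cost = 469.
Nampa ships 49 of its 71, leaving 22.

22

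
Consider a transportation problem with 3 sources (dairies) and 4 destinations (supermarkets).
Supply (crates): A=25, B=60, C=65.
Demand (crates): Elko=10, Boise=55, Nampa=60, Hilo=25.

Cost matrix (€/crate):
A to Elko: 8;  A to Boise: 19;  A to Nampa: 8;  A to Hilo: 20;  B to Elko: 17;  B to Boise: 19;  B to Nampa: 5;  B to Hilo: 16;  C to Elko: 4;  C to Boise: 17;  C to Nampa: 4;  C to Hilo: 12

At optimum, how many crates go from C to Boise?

The minimum-cost plan:
  A→Boise: 25 × €19 = €475
  B→Nampa: 60 × €5 = €300
  C→Elko: 10 × €4 = €40
  C→Boise: 30 × €17 = €510
  C→Hilo: 25 × €12 = €300
Total cost = €1625.
So C→Boise carries 30 crates.

30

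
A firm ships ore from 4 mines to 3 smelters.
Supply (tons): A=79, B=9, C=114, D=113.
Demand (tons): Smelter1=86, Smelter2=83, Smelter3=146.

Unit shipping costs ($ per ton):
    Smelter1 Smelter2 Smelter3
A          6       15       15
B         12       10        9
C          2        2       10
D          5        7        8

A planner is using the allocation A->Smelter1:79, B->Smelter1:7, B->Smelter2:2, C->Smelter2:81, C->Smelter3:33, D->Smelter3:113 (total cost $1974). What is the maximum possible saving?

95

Current plan cost = 79·6 + 7·12 + 2·10 + 81·2 + 33·10 + 113·8 = $1974.
Optimal plan:
  A→Smelter1: 79 × $6 = $474
  B→Smelter3: 9 × $9 = $81
  C→Smelter1: 7 × $2 = $14
  C→Smelter2: 83 × $2 = $166
  C→Smelter3: 24 × $10 = $240
  D→Smelter3: 113 × $8 = $904
Optimal cost = $1879.
Saving = 1974 − 1879 = $95.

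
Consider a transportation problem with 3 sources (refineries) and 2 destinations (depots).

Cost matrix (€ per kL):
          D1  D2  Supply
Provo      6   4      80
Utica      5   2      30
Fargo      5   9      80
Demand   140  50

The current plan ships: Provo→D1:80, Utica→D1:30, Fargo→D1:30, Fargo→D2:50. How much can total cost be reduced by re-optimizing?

Current plan cost = 80·6 + 30·5 + 30·5 + 50·9 = €1230.
Optimal plan:
  Provo–D1: 60 kL
  Provo–D2: 20 kL
  Utica–D2: 30 kL
  Fargo–D1: 80 kL
Optimal cost = €900.
Saving = 1230 − 900 = €330.

330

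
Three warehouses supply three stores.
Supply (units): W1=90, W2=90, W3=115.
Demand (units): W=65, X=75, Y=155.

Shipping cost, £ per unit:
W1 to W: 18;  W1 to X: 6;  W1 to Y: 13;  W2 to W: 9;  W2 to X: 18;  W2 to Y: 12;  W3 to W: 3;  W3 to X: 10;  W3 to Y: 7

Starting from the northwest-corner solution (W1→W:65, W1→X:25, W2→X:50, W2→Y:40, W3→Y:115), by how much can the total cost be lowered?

Current plan cost = 65·18 + 25·6 + 50·18 + 40·12 + 115·7 = £3505.
Optimal plan:
  W1->X: 75 × £6 = £450
  W1->Y: 15 × £13 = £195
  W2->Y: 90 × £12 = £1080
  W3->W: 65 × £3 = £195
  W3->Y: 50 × £7 = £350
Optimal cost = £2270.
Saving = 3505 − 2270 = £1235.

1235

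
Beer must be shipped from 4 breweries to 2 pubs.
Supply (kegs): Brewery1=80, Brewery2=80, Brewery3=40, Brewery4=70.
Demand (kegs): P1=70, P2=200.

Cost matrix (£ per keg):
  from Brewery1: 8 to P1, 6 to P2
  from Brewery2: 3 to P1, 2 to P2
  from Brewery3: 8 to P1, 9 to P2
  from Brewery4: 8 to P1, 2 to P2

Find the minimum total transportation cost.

1130

A cheapest plan:
  Brewery1→P2: 80 × £6 = £480
  Brewery2→P1: 30 × £3 = £90
  Brewery2→P2: 50 × £2 = £100
  Brewery3→P1: 40 × £8 = £320
  Brewery4→P2: 70 × £2 = £140
Total = 480 + 90 + 100 + 320 + 140 = £1130.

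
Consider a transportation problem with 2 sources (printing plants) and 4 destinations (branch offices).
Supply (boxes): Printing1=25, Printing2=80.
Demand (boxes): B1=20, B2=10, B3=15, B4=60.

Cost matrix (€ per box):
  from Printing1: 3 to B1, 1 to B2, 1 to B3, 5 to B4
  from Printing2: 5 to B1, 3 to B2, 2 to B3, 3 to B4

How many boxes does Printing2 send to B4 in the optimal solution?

60

The minimum-cost plan:
  Printing1–B1: 20 boxes
  Printing1–B2: 5 boxes
  Printing2–B2: 5 boxes
  Printing2–B3: 15 boxes
  Printing2–B4: 60 boxes
Total cost = €290.
So Printing2→B4 carries 60 boxes.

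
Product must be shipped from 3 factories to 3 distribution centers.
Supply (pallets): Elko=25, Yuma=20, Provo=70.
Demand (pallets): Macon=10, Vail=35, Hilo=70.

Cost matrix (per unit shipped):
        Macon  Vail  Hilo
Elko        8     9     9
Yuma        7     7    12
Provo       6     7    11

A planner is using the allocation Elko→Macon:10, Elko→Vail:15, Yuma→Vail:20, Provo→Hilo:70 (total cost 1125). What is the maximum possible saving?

100

Current plan cost = 10·8 + 15·9 + 20·7 + 70·11 = 1125.
Optimal plan:
  Elko->Hilo: 25 pallets
  Yuma->Vail: 20 pallets
  Provo->Macon: 10 pallets
  Provo->Vail: 15 pallets
  Provo->Hilo: 45 pallets
Optimal cost = 1025.
Saving = 1125 − 1025 = 100.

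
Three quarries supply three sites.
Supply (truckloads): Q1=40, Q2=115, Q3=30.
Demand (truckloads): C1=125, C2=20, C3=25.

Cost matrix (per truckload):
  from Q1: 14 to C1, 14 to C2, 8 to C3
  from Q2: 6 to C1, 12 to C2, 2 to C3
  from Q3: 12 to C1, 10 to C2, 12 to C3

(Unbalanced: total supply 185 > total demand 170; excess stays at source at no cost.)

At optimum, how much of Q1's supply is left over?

15

Minimum-cost shipments:
  Q1→C3: 25 × 8 = 200
  Q2→C1: 115 × 6 = 690
  Q3→C1: 10 × 12 = 120
  Q3→C2: 20 × 10 = 200
Total cost = 1210.
Q1 ships 25 of its 40, leaving 15.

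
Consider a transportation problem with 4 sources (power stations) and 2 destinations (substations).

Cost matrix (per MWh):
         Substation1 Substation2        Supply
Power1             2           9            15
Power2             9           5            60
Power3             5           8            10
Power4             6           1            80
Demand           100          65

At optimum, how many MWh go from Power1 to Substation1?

15

Optimal shipments:
  Power1–Substation1: 15 MWh
  Power2–Substation1: 60 MWh
  Power3–Substation1: 10 MWh
  Power4–Substation1: 15 MWh
  Power4–Substation2: 65 MWh
Total cost = 775.
So Power1→Substation1 carries 15 MWh.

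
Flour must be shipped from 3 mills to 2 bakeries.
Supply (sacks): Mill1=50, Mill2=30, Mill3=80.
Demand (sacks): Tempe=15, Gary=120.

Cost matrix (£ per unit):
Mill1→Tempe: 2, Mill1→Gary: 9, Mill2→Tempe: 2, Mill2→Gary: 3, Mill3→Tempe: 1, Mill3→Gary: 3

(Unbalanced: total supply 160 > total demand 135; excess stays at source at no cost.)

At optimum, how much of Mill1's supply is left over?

25

Minimum-cost shipments:
  Mill1 to Tempe: 15 × £2 = £30
  Mill1 to Gary: 10 × £9 = £90
  Mill2 to Gary: 30 × £3 = £90
  Mill3 to Gary: 80 × £3 = £240
Total cost = £450.
Mill1 ships 25 of its 50, leaving 25.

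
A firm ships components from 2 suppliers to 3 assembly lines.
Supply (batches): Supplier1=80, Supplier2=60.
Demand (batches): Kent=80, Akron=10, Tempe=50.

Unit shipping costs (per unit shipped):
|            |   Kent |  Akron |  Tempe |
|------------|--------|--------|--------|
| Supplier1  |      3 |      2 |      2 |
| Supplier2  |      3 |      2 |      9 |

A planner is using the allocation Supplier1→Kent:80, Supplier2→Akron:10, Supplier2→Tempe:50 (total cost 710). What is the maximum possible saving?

350

Current plan cost = 80·3 + 10·2 + 50·9 = 710.
Optimal plan:
  Supplier1 to Kent: 20 batches
  Supplier1 to Akron: 10 batches
  Supplier1 to Tempe: 50 batches
  Supplier2 to Kent: 60 batches
Optimal cost = 360.
Saving = 710 − 360 = 350.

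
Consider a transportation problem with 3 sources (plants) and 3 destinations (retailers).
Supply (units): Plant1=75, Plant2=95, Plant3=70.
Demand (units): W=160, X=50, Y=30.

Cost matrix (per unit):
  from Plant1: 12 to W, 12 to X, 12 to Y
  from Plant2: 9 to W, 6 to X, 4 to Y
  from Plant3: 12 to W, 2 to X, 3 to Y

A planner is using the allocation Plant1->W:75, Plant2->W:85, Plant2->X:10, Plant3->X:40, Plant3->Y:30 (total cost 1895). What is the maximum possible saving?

30

Current plan cost = 75·12 + 85·9 + 10·6 + 40·2 + 30·3 = 1895.
Optimal plan:
  Plant1 to W: 75 × 12 = 900
  Plant2 to W: 85 × 9 = 765
  Plant2 to Y: 10 × 4 = 40
  Plant3 to X: 50 × 2 = 100
  Plant3 to Y: 20 × 3 = 60
Optimal cost = 1865.
Saving = 1895 − 1865 = 30.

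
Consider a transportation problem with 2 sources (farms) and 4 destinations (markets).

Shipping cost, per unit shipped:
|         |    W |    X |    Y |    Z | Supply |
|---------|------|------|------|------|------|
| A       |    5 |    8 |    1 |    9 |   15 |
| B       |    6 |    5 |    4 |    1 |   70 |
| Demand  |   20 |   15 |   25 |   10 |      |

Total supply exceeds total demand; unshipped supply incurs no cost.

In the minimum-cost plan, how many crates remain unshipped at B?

15

An optimal plan:
  A→Y: 15 × 1 = 15
  B→W: 20 × 6 = 120
  B→X: 15 × 5 = 75
  B→Y: 10 × 4 = 40
  B→Z: 10 × 1 = 10
Total cost = 260.
B ships 55 of its 70, leaving 15.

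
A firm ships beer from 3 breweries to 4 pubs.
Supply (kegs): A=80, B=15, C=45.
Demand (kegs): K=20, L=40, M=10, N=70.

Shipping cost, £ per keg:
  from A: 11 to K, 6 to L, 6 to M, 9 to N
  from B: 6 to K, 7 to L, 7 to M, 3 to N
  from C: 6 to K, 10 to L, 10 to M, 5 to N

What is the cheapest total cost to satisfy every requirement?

860

An optimal shipping plan:
  A to L: 40 × £6 = £240
  A to M: 10 × £6 = £60
  A to N: 30 × £9 = £270
  B to N: 15 × £3 = £45
  C to K: 20 × £6 = £120
  C to N: 25 × £5 = £125
Total = 240 + 60 + 270 + 45 + 120 + 125 = £860.
(Supply check: A ships 80; B ships 15; C ships 45.)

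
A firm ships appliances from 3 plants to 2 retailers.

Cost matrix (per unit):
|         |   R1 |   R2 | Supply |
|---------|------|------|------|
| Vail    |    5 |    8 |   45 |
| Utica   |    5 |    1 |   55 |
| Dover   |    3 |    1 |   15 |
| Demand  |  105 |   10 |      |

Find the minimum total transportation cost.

505

Optimal allocation:
  Vail->R1: 45 × 5 = 225
  Utica->R1: 45 × 5 = 225
  Utica->R2: 10 × 1 = 10
  Dover->R1: 15 × 3 = 45
Total = 225 + 225 + 10 + 45 = 505.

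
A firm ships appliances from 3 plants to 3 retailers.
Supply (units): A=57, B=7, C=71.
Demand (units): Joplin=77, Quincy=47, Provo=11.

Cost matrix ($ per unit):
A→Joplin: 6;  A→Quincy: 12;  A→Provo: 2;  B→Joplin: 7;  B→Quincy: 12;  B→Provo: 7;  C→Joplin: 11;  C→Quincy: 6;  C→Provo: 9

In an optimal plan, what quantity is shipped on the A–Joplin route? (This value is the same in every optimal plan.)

46

Optimal shipments:
  A->Joplin: 46 × $6 = $276
  A->Provo: 11 × $2 = $22
  B->Joplin: 7 × $7 = $49
  C->Joplin: 24 × $11 = $264
  C->Quincy: 47 × $6 = $282
Total cost = $893.
So A→Joplin carries 46 units.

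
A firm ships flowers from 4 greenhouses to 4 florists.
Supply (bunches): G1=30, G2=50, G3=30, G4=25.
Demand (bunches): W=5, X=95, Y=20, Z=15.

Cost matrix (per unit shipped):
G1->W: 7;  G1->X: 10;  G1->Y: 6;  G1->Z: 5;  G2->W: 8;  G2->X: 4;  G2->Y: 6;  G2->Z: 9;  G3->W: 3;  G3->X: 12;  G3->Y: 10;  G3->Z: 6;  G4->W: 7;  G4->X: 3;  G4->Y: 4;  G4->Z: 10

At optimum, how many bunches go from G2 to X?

50

Solving gives:
  G1->X: 10 × 10 = 100
  G1->Y: 20 × 6 = 120
  G2->X: 50 × 4 = 200
  G3->W: 5 × 3 = 15
  G3->X: 10 × 12 = 120
  G3->Z: 15 × 6 = 90
  G4->X: 25 × 3 = 75
Total cost = 720.
So G2→X carries 50 bunches.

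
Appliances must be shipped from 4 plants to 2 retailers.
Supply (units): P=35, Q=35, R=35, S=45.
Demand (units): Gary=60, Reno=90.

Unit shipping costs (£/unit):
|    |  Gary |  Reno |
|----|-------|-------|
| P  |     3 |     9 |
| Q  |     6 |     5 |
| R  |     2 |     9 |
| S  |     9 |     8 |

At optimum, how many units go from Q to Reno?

35

Solving gives:
  P→Gary: 25 × £3 = £75
  P→Reno: 10 × £9 = £90
  Q→Reno: 35 × £5 = £175
  R→Gary: 35 × £2 = £70
  S→Reno: 45 × £8 = £360
Total cost = £770.
So Q→Reno carries 35 units.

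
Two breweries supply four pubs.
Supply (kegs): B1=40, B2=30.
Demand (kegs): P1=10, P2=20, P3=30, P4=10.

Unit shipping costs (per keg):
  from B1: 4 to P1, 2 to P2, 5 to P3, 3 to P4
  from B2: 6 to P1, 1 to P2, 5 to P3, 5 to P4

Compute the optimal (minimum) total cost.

240

An optimal shipping plan:
  B1->P1: 10 × 4 = 40
  B1->P3: 20 × 5 = 100
  B1->P4: 10 × 3 = 30
  B2->P2: 20 × 1 = 20
  B2->P3: 10 × 5 = 50
Total = 40 + 100 + 30 + 20 + 50 = 240.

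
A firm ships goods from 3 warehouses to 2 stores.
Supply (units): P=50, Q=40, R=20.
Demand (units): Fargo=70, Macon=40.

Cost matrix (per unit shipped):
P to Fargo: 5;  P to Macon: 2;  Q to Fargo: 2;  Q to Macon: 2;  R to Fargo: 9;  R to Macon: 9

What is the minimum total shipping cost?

390

An optimal shipping plan:
  P→Fargo: 10 × 5 = 50
  P→Macon: 40 × 2 = 80
  Q→Fargo: 40 × 2 = 80
  R→Fargo: 20 × 9 = 180
Total = 50 + 80 + 80 + 180 = 390.
(Supply check: P ships 50; Q ships 40; R ships 20.)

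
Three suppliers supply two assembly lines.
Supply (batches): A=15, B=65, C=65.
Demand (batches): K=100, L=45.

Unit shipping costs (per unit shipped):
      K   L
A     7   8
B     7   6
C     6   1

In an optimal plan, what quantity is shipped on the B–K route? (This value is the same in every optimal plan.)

65

Solving gives:
  A to K: 15 × 7 = 105
  B to K: 65 × 7 = 455
  C to K: 20 × 6 = 120
  C to L: 45 × 1 = 45
Total cost = 725.
So B→K carries 65 batches.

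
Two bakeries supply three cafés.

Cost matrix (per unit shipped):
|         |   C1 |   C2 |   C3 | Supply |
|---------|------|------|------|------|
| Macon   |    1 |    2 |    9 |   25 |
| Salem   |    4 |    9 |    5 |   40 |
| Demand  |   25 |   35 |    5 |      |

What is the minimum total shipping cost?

An optimal shipping plan:
  Macon->C2: 25 × 2 = 50
  Salem->C1: 25 × 4 = 100
  Salem->C2: 10 × 9 = 90
  Salem->C3: 5 × 5 = 25
Total = 50 + 100 + 90 + 25 = 265.
(Supply check: Macon ships 25; Salem ships 40.)

265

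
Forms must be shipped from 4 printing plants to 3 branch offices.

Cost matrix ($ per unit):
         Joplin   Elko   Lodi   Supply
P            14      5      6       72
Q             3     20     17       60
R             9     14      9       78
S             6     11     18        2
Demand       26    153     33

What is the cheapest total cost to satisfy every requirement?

One minimum-cost allocation:
  P->Elko: 72 × $5 = $360
  Q->Joplin: 26 × $3 = $78
  Q->Elko: 34 × $20 = $680
  R->Elko: 45 × $14 = $630
  R->Lodi: 33 × $9 = $297
  S->Elko: 2 × $11 = $22
Total = 360 + 78 + 680 + 630 + 297 + 22 = $2067.
(Supply check: P ships 72; Q ships 60; R ships 78; S ships 2.)

2067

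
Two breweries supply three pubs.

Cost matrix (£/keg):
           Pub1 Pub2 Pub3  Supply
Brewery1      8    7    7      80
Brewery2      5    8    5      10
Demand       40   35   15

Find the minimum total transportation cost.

640

An optimal shipping plan:
  Brewery1→Pub1: 30 × £8 = £240
  Brewery1→Pub2: 35 × £7 = £245
  Brewery1→Pub3: 15 × £7 = £105
  Brewery2→Pub1: 10 × £5 = £50
Total = 240 + 245 + 105 + 50 = £640.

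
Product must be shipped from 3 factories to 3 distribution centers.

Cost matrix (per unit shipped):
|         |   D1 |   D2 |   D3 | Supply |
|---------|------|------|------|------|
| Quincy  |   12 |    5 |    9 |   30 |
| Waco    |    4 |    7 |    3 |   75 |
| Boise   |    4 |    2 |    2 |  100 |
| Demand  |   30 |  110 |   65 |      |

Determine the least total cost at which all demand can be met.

605

An optimal shipping plan:
  Quincy to D2: 30 × 5 = 150
  Waco to D1: 30 × 4 = 120
  Waco to D3: 45 × 3 = 135
  Boise to D2: 80 × 2 = 160
  Boise to D3: 20 × 2 = 40
Total = 150 + 120 + 135 + 160 + 40 = 605.
(Supply check: Quincy ships 30; Waco ships 75; Boise ships 100.)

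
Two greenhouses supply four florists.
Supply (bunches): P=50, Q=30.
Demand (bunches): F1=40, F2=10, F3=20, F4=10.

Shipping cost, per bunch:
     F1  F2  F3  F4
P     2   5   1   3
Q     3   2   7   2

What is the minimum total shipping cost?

150

A cheapest plan:
  P to F1: 30 × 2 = 60
  P to F3: 20 × 1 = 20
  Q to F1: 10 × 3 = 30
  Q to F2: 10 × 2 = 20
  Q to F4: 10 × 2 = 20
Total = 60 + 20 + 30 + 20 + 20 = 150.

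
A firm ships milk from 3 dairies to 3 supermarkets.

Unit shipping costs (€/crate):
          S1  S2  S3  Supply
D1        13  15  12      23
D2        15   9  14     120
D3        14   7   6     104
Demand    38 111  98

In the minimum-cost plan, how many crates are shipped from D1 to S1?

23

Optimal shipments:
  D1–S1: 23 × €13 = €299
  D2–S1: 15 × €15 = €225
  D2–S2: 105 × €9 = €945
  D3–S2: 6 × €7 = €42
  D3–S3: 98 × €6 = €588
Total cost = €2099.
So D1→S1 carries 23 crates.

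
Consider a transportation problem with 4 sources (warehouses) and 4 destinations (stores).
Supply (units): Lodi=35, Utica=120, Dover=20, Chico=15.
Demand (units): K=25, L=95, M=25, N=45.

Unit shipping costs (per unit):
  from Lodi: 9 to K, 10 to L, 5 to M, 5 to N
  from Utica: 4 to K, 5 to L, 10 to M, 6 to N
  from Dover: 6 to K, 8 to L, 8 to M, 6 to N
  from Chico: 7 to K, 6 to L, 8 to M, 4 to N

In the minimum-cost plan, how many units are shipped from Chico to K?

Optimal shipments:
  Lodi–M: 25 units
  Lodi–N: 10 units
  Utica–K: 25 units
  Utica–L: 95 units
  Dover–N: 20 units
  Chico–N: 15 units
Total cost = 930.
The route Chico→K is not used.

0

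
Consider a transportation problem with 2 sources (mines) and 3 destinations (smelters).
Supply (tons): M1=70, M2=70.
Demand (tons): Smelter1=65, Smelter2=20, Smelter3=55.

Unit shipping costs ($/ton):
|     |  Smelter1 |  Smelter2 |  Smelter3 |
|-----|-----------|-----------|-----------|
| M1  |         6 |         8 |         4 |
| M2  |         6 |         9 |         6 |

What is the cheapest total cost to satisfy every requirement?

775

One minimum-cost allocation:
  M1->Smelter2: 15 tons
  M1->Smelter3: 55 tons
  M2->Smelter1: 65 tons
  M2->Smelter2: 5 tons
Total cost = $775.
(Supply check: M1 ships 70; M2 ships 70.)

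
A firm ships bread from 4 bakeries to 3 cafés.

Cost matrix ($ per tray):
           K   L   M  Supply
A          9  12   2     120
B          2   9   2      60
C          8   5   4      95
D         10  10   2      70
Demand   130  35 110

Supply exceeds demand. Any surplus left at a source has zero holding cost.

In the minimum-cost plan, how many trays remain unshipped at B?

An optimal plan:
  A->K: 10 × $9 = $90
  A->M: 40 × $2 = $80
  B->K: 60 × $2 = $120
  C->K: 60 × $8 = $480
  C->L: 35 × $5 = $175
  D->M: 70 × $2 = $140
Total cost = $1085.
B ships 60 of its 60, leaving 0.

0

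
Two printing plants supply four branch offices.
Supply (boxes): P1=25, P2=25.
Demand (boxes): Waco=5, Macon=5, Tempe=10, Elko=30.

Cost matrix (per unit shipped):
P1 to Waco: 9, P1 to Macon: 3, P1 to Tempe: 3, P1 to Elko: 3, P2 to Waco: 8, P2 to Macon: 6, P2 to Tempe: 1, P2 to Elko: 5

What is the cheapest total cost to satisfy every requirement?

An optimal shipping plan:
  P1→Macon: 5 boxes
  P1→Elko: 20 boxes
  P2→Waco: 5 boxes
  P2→Tempe: 10 boxes
  P2→Elko: 10 boxes
Total cost = 175.

175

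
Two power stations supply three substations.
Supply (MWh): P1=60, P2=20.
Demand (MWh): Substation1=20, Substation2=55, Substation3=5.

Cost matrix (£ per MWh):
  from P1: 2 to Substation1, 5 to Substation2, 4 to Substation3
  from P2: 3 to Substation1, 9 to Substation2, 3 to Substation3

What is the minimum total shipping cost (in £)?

345

A cheapest plan:
  P1→Substation1: 5 × £2 = £10
  P1→Substation2: 55 × £5 = £275
  P2→Substation1: 15 × £3 = £45
  P2→Substation3: 5 × £3 = £15
Total = 10 + 275 + 45 + 15 = £345.
(Supply check: P1 ships 60; P2 ships 20.)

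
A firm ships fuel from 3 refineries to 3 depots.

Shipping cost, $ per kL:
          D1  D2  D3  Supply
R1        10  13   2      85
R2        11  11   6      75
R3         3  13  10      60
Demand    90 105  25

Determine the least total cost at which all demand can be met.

A cheapest plan:
  R1→D1: 30 kL
  R1→D2: 30 kL
  R1→D3: 25 kL
  R2→D2: 75 kL
  R3→D1: 60 kL
Total cost = $1745.

1745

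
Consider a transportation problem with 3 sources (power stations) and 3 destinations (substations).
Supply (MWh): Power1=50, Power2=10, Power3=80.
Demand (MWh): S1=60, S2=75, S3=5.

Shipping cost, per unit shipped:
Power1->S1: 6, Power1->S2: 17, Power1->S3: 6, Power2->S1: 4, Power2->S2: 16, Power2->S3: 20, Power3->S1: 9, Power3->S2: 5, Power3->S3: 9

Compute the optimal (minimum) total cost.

Optimal allocation:
  Power1→S1: 45 × 6 = 270
  Power1→S3: 5 × 6 = 30
  Power2→S1: 10 × 4 = 40
  Power3→S1: 5 × 9 = 45
  Power3→S2: 75 × 5 = 375
Total = 270 + 30 + 40 + 45 + 375 = 760.

760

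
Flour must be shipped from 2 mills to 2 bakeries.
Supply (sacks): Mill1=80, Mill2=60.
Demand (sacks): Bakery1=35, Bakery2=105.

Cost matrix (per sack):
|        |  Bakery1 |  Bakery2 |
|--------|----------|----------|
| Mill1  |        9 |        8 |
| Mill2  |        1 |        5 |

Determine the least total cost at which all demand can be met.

800

Optimal allocation:
  Mill1->Bakery2: 80 × 8 = 640
  Mill2->Bakery1: 35 × 1 = 35
  Mill2->Bakery2: 25 × 5 = 125
Total = 640 + 35 + 125 = 800.
(Supply check: Mill1 ships 80; Mill2 ships 60.)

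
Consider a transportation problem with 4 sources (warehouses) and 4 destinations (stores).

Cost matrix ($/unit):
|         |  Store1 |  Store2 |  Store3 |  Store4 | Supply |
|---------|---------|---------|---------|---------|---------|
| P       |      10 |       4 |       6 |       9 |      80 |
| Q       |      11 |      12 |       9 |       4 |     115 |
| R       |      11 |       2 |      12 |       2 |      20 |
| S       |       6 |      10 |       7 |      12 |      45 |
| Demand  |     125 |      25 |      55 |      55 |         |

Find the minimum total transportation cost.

1740

Optimal allocation:
  P to Store1: 20 × $10 = $200
  P to Store2: 5 × $4 = $20
  P to Store3: 55 × $6 = $330
  Q to Store1: 60 × $11 = $660
  Q to Store4: 55 × $4 = $220
  R to Store2: 20 × $2 = $40
  S to Store1: 45 × $6 = $270
Total = 200 + 20 + 330 + 660 + 220 + 40 + 270 = $1740.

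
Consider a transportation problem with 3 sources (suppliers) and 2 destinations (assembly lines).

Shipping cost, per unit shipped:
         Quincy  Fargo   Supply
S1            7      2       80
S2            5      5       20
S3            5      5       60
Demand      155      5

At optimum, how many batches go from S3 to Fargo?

0

Solving gives:
  S1–Quincy: 75 × 7 = 525
  S1–Fargo: 5 × 2 = 10
  S2–Quincy: 20 × 5 = 100
  S3–Quincy: 60 × 5 = 300
Total cost = 935.
The route S3→Fargo is not used.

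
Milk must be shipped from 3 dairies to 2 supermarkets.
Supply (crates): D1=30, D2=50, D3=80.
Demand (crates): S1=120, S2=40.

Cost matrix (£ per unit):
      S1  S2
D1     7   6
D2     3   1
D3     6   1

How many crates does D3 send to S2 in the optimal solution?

Solving gives:
  D1 to S1: 30 × £7 = £210
  D2 to S1: 50 × £3 = £150
  D3 to S1: 40 × £6 = £240
  D3 to S2: 40 × £1 = £40
Total cost = £640.
So D3→S2 carries 40 crates.

40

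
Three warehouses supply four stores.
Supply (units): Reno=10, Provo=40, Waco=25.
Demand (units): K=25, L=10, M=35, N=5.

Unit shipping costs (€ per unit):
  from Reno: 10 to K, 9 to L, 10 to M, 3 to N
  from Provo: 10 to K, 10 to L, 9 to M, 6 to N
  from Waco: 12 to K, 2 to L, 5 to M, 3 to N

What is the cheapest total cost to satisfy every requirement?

One minimum-cost allocation:
  Reno→K: 5 × €10 = €50
  Reno→N: 5 × €3 = €15
  Provo→K: 20 × €10 = €200
  Provo→M: 20 × €9 = €180
  Waco→L: 10 × €2 = €20
  Waco→M: 15 × €5 = €75
Total = 50 + 15 + 200 + 180 + 20 + 75 = €540.
(Supply check: Reno ships 10; Provo ships 40; Waco ships 25.)

540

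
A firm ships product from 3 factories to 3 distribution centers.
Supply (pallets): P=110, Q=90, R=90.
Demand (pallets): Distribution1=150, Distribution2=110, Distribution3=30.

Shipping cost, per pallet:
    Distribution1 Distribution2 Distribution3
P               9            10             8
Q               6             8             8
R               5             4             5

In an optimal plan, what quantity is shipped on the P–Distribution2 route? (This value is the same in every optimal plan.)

Solving gives:
  P->Distribution1: 60 × 9 = 540
  P->Distribution2: 20 × 10 = 200
  P->Distribution3: 30 × 8 = 240
  Q->Distribution1: 90 × 6 = 540
  R->Distribution2: 90 × 4 = 360
Total cost = 1880.
So P→Distribution2 carries 20 pallets.

20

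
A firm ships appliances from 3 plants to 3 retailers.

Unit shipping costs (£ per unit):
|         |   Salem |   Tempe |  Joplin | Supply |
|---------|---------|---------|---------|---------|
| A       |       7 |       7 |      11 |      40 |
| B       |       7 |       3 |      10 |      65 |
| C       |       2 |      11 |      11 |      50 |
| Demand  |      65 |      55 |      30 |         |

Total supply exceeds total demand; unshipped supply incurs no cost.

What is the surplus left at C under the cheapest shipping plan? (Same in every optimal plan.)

An optimal plan:
  A->Salem: 15 × £7 = £105
  A->Joplin: 20 × £11 = £220
  B->Tempe: 55 × £3 = £165
  B->Joplin: 10 × £10 = £100
  C->Salem: 50 × £2 = £100
Total cost = £690.
C ships 50 of its 50, leaving 0.

0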